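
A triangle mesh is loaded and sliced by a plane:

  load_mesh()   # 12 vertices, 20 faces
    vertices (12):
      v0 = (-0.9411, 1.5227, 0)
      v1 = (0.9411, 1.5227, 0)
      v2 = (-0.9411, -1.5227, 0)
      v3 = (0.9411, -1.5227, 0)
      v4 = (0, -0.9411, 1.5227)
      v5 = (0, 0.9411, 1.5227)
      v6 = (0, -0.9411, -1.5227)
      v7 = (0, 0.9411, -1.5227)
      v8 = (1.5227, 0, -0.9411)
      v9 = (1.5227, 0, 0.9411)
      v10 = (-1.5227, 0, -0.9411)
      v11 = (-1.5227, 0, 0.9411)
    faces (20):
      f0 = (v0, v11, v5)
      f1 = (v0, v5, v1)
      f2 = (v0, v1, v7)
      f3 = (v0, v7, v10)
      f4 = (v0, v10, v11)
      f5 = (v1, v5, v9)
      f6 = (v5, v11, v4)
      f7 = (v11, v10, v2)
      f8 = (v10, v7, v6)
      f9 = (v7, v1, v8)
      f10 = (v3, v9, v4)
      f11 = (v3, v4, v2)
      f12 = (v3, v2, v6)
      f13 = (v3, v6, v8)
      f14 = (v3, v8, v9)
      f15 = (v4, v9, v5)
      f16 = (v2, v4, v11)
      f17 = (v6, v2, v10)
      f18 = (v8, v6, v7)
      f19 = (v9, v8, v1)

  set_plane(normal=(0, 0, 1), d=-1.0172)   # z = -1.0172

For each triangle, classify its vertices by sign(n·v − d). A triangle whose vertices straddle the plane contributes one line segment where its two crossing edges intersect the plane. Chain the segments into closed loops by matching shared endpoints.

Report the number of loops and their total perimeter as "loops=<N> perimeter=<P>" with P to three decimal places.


loops=1 perimeter=7.462

Straddling triangles (8 of 20):
  (v0,v1,v7) [++-] → (0.312423, 1.13418, -1.0172)–(-0.312423, 1.13418, -1.0172)  len=0.6248
  (v0,v7,v10) [+-+] → (-0.312423, 1.13418, -1.0172)–(-1.32346, 0.123139, -1.0172)  len=1.4298
  (v10,v7,v6) [+--] → (-1.32346, 0.123139, -1.0172)–(-1.32346, -0.123139, -1.0172)  len=0.2463
  (v7,v1,v8) [-++] → (0.312423, 1.13418, -1.0172)–(1.32346, 0.123139, -1.0172)  len=1.4298
  (v3,v2,v6) [++-] → (-0.312423, -1.13418, -1.0172)–(0.312423, -1.13418, -1.0172)  len=0.6248
  (v3,v6,v8) [+-+] → (0.312423, -1.13418, -1.0172)–(1.32346, -0.123139, -1.0172)  len=1.4298
  (v6,v2,v10) [-++] → (-0.312423, -1.13418, -1.0172)–(-1.32346, -0.123139, -1.0172)  len=1.4298
  (v8,v6,v7) [+--] → (1.32346, -0.123139, -1.0172)–(1.32346, 0.123139, -1.0172)  len=0.2463

Chained into 1 loop(s):
  loop 1: 8 segments, perimeter = 7.4615
Total perimeter = 7.462


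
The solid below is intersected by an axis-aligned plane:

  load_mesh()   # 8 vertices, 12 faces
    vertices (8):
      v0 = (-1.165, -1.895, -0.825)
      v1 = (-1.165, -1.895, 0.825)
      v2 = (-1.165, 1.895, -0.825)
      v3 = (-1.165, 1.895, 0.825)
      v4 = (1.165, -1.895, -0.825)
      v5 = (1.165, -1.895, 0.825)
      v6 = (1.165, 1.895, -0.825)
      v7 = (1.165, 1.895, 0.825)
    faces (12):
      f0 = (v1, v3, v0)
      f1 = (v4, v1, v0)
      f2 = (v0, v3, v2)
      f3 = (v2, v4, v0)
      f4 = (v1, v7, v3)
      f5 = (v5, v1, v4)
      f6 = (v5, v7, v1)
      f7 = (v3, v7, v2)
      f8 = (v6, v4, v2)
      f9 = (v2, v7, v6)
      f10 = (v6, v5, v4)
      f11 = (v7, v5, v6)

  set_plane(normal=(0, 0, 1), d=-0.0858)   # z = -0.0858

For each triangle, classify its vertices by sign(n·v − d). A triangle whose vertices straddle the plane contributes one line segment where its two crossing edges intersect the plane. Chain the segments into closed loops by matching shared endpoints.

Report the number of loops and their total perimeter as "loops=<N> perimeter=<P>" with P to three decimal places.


loops=1 perimeter=12.240

Straddling triangles (8 of 12):
  (v1,v3,v0) [++-] → (-1.165, -0.19708, -0.0858)–(-1.165, -1.895, -0.0858)  len=1.6979
  (v4,v1,v0) [-+-] → (0.12116, -1.895, -0.0858)–(-1.165, -1.895, -0.0858)  len=1.2862
  (v0,v3,v2) [-+-] → (-1.165, -0.19708, -0.0858)–(-1.165, 1.895, -0.0858)  len=2.0921
  (v5,v1,v4) [++-] → (0.12116, -1.895, -0.0858)–(1.165, -1.895, -0.0858)  len=1.0438
  (v3,v7,v2) [++-] → (-0.12116, 1.895, -0.0858)–(-1.165, 1.895, -0.0858)  len=1.0438
  (v2,v7,v6) [-+-] → (-0.12116, 1.895, -0.0858)–(1.165, 1.895, -0.0858)  len=1.2862
  (v6,v5,v4) [-+-] → (1.165, 0.19708, -0.0858)–(1.165, -1.895, -0.0858)  len=2.0921
  (v7,v5,v6) [++-] → (1.165, 0.19708, -0.0858)–(1.165, 1.895, -0.0858)  len=1.6979

Chained into 1 loop(s):
  loop 1: 8 segments, perimeter = 12.2400
Total perimeter = 12.240


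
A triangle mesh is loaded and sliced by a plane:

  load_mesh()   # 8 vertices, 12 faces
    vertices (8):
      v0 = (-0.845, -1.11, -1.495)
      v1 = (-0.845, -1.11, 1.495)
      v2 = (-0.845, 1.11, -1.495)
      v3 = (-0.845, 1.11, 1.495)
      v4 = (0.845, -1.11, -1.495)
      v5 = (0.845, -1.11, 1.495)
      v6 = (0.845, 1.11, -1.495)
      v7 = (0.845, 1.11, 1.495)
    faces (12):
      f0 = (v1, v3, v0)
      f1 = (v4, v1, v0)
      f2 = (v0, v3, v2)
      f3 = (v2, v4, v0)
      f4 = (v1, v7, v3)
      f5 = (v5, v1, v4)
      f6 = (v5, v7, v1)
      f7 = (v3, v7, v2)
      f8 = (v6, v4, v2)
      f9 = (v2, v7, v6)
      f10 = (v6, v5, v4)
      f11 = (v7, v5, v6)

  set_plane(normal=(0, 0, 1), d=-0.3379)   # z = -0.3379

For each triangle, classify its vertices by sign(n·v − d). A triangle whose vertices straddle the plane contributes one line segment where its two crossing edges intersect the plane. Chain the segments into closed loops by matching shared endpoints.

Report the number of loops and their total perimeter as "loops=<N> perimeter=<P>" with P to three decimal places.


loops=1 perimeter=7.820

Straddling triangles (8 of 12):
  (v1,v3,v0) [++-] → (-0.845, -0.250882, -0.3379)–(-0.845, -1.11, -0.3379)  len=0.8591
  (v4,v1,v0) [-+-] → (0.190987, -1.11, -0.3379)–(-0.845, -1.11, -0.3379)  len=1.0360
  (v0,v3,v2) [-+-] → (-0.845, -0.250882, -0.3379)–(-0.845, 1.11, -0.3379)  len=1.3609
  (v5,v1,v4) [++-] → (0.190987, -1.11, -0.3379)–(0.845, -1.11, -0.3379)  len=0.6540
  (v3,v7,v2) [++-] → (-0.190987, 1.11, -0.3379)–(-0.845, 1.11, -0.3379)  len=0.6540
  (v2,v7,v6) [-+-] → (-0.190987, 1.11, -0.3379)–(0.845, 1.11, -0.3379)  len=1.0360
  (v6,v5,v4) [-+-] → (0.845, 0.250882, -0.3379)–(0.845, -1.11, -0.3379)  len=1.3609
  (v7,v5,v6) [++-] → (0.845, 0.250882, -0.3379)–(0.845, 1.11, -0.3379)  len=0.8591

Chained into 1 loop(s):
  loop 1: 8 segments, perimeter = 7.8200
Total perimeter = 7.820


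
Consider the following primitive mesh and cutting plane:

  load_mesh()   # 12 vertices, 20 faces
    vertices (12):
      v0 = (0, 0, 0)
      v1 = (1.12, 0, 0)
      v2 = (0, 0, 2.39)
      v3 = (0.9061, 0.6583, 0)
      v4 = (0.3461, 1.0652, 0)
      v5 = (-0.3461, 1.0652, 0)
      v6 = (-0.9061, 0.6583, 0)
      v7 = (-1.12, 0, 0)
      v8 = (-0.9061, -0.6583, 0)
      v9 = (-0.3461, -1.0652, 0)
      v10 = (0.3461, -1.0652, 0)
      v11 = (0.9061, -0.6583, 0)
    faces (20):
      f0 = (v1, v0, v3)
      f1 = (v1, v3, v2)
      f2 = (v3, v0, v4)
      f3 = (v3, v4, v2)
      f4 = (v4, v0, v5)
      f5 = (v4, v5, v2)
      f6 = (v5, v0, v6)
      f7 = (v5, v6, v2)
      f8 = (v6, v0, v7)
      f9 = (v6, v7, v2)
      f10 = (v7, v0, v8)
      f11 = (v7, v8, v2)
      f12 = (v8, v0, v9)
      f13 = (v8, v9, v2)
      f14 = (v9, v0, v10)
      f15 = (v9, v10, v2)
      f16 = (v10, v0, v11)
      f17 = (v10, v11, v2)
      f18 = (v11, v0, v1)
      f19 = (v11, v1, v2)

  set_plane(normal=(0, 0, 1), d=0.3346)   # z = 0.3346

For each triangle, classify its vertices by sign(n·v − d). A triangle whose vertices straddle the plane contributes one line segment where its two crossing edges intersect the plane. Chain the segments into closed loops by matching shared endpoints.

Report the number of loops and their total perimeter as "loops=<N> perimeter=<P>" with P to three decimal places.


loops=1 perimeter=5.953

Straddling triangles (10 of 20):
  (v1,v3,v2) [--+] → (0.779246, 0.566138, 0.3346)–(0.9632, 0, 0.3346)  len=0.5953
  (v3,v4,v2) [--+] → (0.297646, 0.916072, 0.3346)–(0.779246, 0.566138, 0.3346)  len=0.5953
  (v4,v5,v2) [--+] → (-0.297646, 0.916072, 0.3346)–(0.297646, 0.916072, 0.3346)  len=0.5953
  (v5,v6,v2) [--+] → (-0.779246, 0.566138, 0.3346)–(-0.297646, 0.916072, 0.3346)  len=0.5953
  (v6,v7,v2) [--+] → (-0.9632, 0, 0.3346)–(-0.779246, 0.566138, 0.3346)  len=0.5953
  (v7,v8,v2) [--+] → (-0.779246, -0.566138, 0.3346)–(-0.9632, 0, 0.3346)  len=0.5953
  (v8,v9,v2) [--+] → (-0.297646, -0.916072, 0.3346)–(-0.779246, -0.566138, 0.3346)  len=0.5953
  (v9,v10,v2) [--+] → (0.297646, -0.916072, 0.3346)–(-0.297646, -0.916072, 0.3346)  len=0.5953
  (v10,v11,v2) [--+] → (0.779246, -0.566138, 0.3346)–(0.297646, -0.916072, 0.3346)  len=0.5953
  (v11,v1,v2) [--+] → (0.9632, 0, 0.3346)–(0.779246, -0.566138, 0.3346)  len=0.5953

Chained into 1 loop(s):
  loop 1: 10 segments, perimeter = 5.9529
Total perimeter = 5.953


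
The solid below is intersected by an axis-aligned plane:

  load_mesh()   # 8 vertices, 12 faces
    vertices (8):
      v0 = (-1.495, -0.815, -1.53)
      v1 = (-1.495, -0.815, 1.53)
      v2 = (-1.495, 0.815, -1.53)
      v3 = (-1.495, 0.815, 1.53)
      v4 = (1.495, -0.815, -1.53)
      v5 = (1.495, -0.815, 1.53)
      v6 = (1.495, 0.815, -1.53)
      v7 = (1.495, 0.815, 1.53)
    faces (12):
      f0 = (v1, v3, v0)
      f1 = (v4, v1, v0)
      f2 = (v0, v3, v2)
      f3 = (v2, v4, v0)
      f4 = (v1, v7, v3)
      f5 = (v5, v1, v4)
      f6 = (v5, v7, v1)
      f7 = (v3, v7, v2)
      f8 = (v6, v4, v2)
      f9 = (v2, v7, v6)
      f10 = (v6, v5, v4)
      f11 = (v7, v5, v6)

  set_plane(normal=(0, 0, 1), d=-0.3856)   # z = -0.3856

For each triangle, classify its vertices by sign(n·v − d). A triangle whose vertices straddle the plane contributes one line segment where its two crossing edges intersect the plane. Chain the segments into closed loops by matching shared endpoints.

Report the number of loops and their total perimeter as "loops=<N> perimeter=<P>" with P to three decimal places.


Straddling triangles (8 of 12):
  (v1,v3,v0) [++-] → (-1.495, -0.205401, -0.3856)–(-1.495, -0.815, -0.3856)  len=0.6096
  (v4,v1,v0) [-+-] → (0.376779, -0.815, -0.3856)–(-1.495, -0.815, -0.3856)  len=1.8718
  (v0,v3,v2) [-+-] → (-1.495, -0.205401, -0.3856)–(-1.495, 0.815, -0.3856)  len=1.0204
  (v5,v1,v4) [++-] → (0.376779, -0.815, -0.3856)–(1.495, -0.815, -0.3856)  len=1.1182
  (v3,v7,v2) [++-] → (-0.376779, 0.815, -0.3856)–(-1.495, 0.815, -0.3856)  len=1.1182
  (v2,v7,v6) [-+-] → (-0.376779, 0.815, -0.3856)–(1.495, 0.815, -0.3856)  len=1.8718
  (v6,v5,v4) [-+-] → (1.495, 0.205401, -0.3856)–(1.495, -0.815, -0.3856)  len=1.0204
  (v7,v5,v6) [++-] → (1.495, 0.205401, -0.3856)–(1.495, 0.815, -0.3856)  len=0.6096

Chained into 1 loop(s):
  loop 1: 8 segments, perimeter = 9.2400
Total perimeter = 9.240

loops=1 perimeter=9.240


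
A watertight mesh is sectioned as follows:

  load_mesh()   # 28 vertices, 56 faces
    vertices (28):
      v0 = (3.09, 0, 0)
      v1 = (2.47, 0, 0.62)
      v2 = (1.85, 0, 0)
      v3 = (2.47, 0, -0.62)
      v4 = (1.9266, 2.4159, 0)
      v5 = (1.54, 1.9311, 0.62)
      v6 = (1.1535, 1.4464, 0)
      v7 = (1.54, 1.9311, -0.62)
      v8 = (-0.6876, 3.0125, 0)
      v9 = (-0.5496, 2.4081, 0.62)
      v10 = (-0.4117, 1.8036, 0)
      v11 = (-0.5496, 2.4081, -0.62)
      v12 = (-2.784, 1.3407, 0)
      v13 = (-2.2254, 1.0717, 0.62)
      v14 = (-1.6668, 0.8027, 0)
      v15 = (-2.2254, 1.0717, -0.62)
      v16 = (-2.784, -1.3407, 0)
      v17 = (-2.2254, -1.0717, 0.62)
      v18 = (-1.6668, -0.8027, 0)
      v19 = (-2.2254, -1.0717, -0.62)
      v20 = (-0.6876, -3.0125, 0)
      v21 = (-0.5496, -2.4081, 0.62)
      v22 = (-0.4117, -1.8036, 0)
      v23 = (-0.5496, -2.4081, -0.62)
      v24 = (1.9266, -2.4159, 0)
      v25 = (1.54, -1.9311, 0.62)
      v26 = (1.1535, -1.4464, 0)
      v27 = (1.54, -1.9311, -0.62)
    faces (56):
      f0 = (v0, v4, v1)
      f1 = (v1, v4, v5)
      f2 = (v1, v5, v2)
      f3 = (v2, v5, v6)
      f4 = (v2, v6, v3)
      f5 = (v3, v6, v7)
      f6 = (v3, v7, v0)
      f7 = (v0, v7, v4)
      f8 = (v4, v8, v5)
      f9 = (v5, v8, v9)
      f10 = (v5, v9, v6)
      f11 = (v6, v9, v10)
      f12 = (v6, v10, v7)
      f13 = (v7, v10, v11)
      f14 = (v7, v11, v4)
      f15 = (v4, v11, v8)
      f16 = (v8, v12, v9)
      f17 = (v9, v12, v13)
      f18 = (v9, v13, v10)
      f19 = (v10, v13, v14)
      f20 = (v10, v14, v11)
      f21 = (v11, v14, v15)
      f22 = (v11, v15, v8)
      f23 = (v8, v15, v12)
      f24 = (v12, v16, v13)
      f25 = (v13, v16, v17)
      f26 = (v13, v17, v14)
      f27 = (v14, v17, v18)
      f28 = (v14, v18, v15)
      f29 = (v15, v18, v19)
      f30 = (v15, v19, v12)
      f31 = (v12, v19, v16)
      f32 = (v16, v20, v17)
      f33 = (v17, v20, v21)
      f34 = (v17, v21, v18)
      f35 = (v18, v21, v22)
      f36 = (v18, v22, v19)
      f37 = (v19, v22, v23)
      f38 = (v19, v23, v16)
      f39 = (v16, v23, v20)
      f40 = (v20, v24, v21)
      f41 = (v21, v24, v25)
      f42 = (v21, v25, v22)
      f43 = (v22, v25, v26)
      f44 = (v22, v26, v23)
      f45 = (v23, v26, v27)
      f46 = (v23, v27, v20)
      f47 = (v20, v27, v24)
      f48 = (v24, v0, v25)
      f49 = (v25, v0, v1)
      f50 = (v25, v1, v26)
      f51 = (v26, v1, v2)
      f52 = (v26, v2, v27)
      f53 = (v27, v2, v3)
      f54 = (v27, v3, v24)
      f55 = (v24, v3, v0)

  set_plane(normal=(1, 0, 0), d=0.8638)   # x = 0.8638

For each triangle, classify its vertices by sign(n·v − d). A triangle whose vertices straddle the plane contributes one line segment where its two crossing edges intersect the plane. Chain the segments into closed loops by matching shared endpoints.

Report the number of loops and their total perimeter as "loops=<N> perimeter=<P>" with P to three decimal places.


loops=2 perimeter=6.754

Straddling triangles (16 of 56):
  (v4,v8,v5) [+-+] → (0.8638, 2.65845, 0)–(0.8638, 2.25936, 0.431796)  len=0.5880
  (v5,v8,v9) [+--] → (0.8638, 2.25936, 0.431796)–(0.8638, 2.08546, 0.62)  len=0.2563
  (v5,v9,v6) [+-+] → (0.8638, 2.08546, 0.62)–(0.8638, 1.60999, 0.105463)  len=0.7006
  (v6,v9,v10) [+--] → (0.8638, 1.60999, 0.105463)–(0.8638, 1.51251, 0)  len=0.1436
  (v6,v10,v7) [+-+] → (0.8638, 1.51251, 0)–(0.8638, 1.88693, -0.40519)  len=0.5517
  (v7,v10,v11) [+--] → (0.8638, 1.88693, -0.40519)–(0.8638, 2.08546, -0.62)  len=0.2925
  (v7,v11,v4) [+-+] → (0.8638, 2.08546, -0.62)–(0.8638, 2.41255, -0.266108)  len=0.4819
  (v4,v11,v8) [+--] → (0.8638, 2.41255, -0.266108)–(0.8638, 2.65845, 0)  len=0.3623
  (v20,v24,v21) [-+-] → (0.8638, -2.65845, 0)–(0.8638, -2.41255, 0.266108)  len=0.3623
  (v21,v24,v25) [-++] → (0.8638, -2.41255, 0.266108)–(0.8638, -2.08546, 0.62)  len=0.4819
  (v21,v25,v22) [-+-] → (0.8638, -2.08546, 0.62)–(0.8638, -1.88693, 0.40519)  len=0.2925
  (v22,v25,v26) [-++] → (0.8638, -1.88693, 0.40519)–(0.8638, -1.51251, 0)  len=0.5517
  (v22,v26,v23) [-+-] → (0.8638, -1.51251, 0)–(0.8638, -1.60999, -0.105463)  len=0.1436
  (v23,v26,v27) [-++] → (0.8638, -1.60999, -0.105463)–(0.8638, -2.08546, -0.62)  len=0.7006
  (v23,v27,v20) [-+-] → (0.8638, -2.08546, -0.62)–(0.8638, -2.25936, -0.431796)  len=0.2563
  (v20,v27,v24) [-++] → (0.8638, -2.25936, -0.431796)–(0.8638, -2.65845, 0)  len=0.5880

Chained into 2 loop(s):
  loop 1: 8 segments, perimeter = 3.3768
  loop 2: 8 segments, perimeter = 3.3768
Total perimeter = 6.754


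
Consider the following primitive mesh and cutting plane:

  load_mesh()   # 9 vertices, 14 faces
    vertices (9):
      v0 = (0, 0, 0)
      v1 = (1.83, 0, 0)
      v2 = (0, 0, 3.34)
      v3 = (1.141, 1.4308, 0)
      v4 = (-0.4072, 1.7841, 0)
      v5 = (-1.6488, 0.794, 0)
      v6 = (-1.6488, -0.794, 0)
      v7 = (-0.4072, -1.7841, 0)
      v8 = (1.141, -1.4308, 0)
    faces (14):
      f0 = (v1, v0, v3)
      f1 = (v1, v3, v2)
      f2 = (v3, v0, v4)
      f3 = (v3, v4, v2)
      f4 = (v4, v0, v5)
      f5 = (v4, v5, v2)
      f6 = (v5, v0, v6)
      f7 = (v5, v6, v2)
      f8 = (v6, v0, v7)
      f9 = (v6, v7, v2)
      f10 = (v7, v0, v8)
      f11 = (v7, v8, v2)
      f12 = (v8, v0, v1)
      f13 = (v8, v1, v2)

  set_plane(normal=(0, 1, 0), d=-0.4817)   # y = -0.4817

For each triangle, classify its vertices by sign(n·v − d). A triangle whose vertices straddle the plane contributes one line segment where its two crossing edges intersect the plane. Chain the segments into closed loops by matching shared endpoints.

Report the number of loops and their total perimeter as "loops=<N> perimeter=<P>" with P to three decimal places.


Straddling triangles (8 of 14):
  (v5,v0,v6) [++-] → (-1.00029, -0.4817, 0)–(-1.6488, -0.4817, 0)  len=0.6485
  (v5,v6,v2) [+-+] → (-1.6488, -0.4817, 0)–(-1.00029, -0.4817, 1.31371)  len=1.4651
  (v6,v0,v7) [-+-] → (-1.00029, -0.4817, 0)–(-0.109942, -0.4817, 0)  len=0.8903
  (v6,v7,v2) [--+] → (-0.109942, -0.4817, 2.43821)–(-1.00029, -0.4817, 1.31371)  len=1.4343
  (v7,v0,v8) [-+-] → (-0.109942, -0.4817, 0)–(0.384135, -0.4817, 0)  len=0.4941
  (v7,v8,v2) [--+] → (0.384135, -0.4817, 2.21554)–(-0.109942, -0.4817, 2.43821)  len=0.5419
  (v8,v0,v1) [-++] → (0.384135, -0.4817, 0)–(1.59804, -0.4817, 0)  len=1.2139
  (v8,v1,v2) [-++] → (1.59804, -0.4817, 0)–(0.384135, -0.4817, 2.21554)  len=2.5263

Chained into 1 loop(s):
  loop 1: 8 segments, perimeter = 9.2144
Total perimeter = 9.214

loops=1 perimeter=9.214


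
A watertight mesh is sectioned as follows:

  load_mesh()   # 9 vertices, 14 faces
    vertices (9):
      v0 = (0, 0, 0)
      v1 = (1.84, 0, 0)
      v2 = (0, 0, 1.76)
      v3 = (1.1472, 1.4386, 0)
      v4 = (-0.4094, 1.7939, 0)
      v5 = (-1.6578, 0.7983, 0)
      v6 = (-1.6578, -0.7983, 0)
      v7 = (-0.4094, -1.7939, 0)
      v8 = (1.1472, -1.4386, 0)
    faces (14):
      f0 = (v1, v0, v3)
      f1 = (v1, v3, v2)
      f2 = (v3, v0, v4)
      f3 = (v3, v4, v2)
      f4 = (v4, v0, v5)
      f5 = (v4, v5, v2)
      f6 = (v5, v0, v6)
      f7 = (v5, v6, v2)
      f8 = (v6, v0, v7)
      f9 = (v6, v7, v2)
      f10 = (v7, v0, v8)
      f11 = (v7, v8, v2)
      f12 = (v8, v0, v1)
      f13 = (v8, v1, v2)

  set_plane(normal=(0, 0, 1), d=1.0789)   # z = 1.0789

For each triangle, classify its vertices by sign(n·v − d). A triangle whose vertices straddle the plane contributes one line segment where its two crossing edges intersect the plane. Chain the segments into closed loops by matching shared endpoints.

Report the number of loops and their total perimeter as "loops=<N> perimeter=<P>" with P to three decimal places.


loops=1 perimeter=4.325

Straddling triangles (7 of 14):
  (v1,v3,v2) [--+] → (0.443953, 0.556722, 1.0789)–(0.712059, 0, 1.0789)  len=0.6179
  (v3,v4,v2) [--+] → (-0.158433, 0.694219, 1.0789)–(0.443953, 0.556722, 1.0789)  len=0.6179
  (v4,v5,v2) [--+] → (-0.64155, 0.308933, 1.0789)–(-0.158433, 0.694219, 1.0789)  len=0.6179
  (v5,v6,v2) [--+] → (-0.64155, -0.308933, 1.0789)–(-0.64155, 0.308933, 1.0789)  len=0.6179
  (v6,v7,v2) [--+] → (-0.158433, -0.694219, 1.0789)–(-0.64155, -0.308933, 1.0789)  len=0.6179
  (v7,v8,v2) [--+] → (0.443953, -0.556722, 1.0789)–(-0.158433, -0.694219, 1.0789)  len=0.6179
  (v8,v1,v2) [--+] → (0.712059, 0, 1.0789)–(0.443953, -0.556722, 1.0789)  len=0.6179

Chained into 1 loop(s):
  loop 1: 7 segments, perimeter = 4.3253
Total perimeter = 4.325


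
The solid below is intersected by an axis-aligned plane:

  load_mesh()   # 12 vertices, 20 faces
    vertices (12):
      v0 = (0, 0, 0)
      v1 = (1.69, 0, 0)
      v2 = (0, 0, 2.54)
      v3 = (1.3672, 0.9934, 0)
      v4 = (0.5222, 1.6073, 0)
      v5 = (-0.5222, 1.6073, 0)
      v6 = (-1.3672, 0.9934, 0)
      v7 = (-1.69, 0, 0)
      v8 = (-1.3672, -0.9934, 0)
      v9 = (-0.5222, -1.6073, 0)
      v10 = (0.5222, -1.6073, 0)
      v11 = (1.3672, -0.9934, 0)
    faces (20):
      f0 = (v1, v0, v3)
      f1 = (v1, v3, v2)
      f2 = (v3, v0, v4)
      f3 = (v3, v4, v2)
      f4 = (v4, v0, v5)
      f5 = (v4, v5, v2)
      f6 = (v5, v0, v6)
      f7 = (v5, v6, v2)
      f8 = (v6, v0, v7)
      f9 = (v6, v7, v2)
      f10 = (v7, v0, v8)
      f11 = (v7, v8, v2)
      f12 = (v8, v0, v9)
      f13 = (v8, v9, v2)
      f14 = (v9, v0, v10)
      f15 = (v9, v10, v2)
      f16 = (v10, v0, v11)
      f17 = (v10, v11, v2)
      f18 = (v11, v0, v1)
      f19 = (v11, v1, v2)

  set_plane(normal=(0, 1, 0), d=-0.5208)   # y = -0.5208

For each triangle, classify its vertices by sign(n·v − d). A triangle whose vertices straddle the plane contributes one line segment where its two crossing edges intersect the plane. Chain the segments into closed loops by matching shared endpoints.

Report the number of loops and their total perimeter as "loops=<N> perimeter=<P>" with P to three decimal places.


loops=1 perimeter=7.777

Straddling triangles (10 of 20):
  (v7,v0,v8) [++-] → (-0.716768, -0.5208, 0)–(-1.52077, -0.5208, 0)  len=0.8040
  (v7,v8,v2) [+-+] → (-1.52077, -0.5208, 0)–(-0.716768, -0.5208, 1.20838)  len=1.4514
  (v8,v0,v9) [-+-] → (-0.716768, -0.5208, 0)–(-0.169204, -0.5208, 0)  len=0.5476
  (v8,v9,v2) [--+] → (-0.169204, -0.5208, 1.71699)–(-0.716768, -0.5208, 1.20838)  len=0.7473
  (v9,v0,v10) [-+-] → (-0.169204, -0.5208, 0)–(0.169204, -0.5208, 0)  len=0.3384
  (v9,v10,v2) [--+] → (0.169204, -0.5208, 1.71699)–(-0.169204, -0.5208, 1.71699)  len=0.3384
  (v10,v0,v11) [-+-] → (0.169204, -0.5208, 0)–(0.716768, -0.5208, 0)  len=0.5476
  (v10,v11,v2) [--+] → (0.716768, -0.5208, 1.20838)–(0.169204, -0.5208, 1.71699)  len=0.7473
  (v11,v0,v1) [-++] → (0.716768, -0.5208, 0)–(1.52077, -0.5208, 0)  len=0.8040
  (v11,v1,v2) [-++] → (1.52077, -0.5208, 0)–(0.716768, -0.5208, 1.20838)  len=1.4514

Chained into 1 loop(s):
  loop 1: 10 segments, perimeter = 7.7774
Total perimeter = 7.777


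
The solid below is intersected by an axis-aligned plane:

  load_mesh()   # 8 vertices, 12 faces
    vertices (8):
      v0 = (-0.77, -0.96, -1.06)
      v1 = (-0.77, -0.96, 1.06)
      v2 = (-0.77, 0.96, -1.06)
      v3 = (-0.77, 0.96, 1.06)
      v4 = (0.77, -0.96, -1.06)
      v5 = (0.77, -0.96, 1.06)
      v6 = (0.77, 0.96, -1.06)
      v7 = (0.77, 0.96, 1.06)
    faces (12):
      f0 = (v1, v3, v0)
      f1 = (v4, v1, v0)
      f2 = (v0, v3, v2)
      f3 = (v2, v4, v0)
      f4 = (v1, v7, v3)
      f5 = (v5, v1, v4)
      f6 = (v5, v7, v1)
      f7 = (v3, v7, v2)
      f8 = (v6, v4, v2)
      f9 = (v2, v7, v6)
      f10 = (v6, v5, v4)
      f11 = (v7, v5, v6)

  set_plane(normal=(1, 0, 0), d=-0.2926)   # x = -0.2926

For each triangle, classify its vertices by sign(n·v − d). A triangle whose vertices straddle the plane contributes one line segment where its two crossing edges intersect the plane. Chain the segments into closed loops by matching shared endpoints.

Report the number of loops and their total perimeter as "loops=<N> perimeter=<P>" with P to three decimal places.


Straddling triangles (8 of 12):
  (v4,v1,v0) [+--] → (-0.2926, -0.96, 0.4028)–(-0.2926, -0.96, -1.06)  len=1.4628
  (v2,v4,v0) [-+-] → (-0.2926, 0.3648, -1.06)–(-0.2926, -0.96, -1.06)  len=1.3248
  (v1,v7,v3) [-+-] → (-0.2926, -0.3648, 1.06)–(-0.2926, 0.96, 1.06)  len=1.3248
  (v5,v1,v4) [+-+] → (-0.2926, -0.96, 1.06)–(-0.2926, -0.96, 0.4028)  len=0.6572
  (v5,v7,v1) [++-] → (-0.2926, -0.3648, 1.06)–(-0.2926, -0.96, 1.06)  len=0.5952
  (v3,v7,v2) [-+-] → (-0.2926, 0.96, 1.06)–(-0.2926, 0.96, -0.4028)  len=1.4628
  (v6,v4,v2) [++-] → (-0.2926, 0.3648, -1.06)–(-0.2926, 0.96, -1.06)  len=0.5952
  (v2,v7,v6) [-++] → (-0.2926, 0.96, -0.4028)–(-0.2926, 0.96, -1.06)  len=0.6572

Chained into 1 loop(s):
  loop 1: 8 segments, perimeter = 8.0800
Total perimeter = 8.080

loops=1 perimeter=8.080


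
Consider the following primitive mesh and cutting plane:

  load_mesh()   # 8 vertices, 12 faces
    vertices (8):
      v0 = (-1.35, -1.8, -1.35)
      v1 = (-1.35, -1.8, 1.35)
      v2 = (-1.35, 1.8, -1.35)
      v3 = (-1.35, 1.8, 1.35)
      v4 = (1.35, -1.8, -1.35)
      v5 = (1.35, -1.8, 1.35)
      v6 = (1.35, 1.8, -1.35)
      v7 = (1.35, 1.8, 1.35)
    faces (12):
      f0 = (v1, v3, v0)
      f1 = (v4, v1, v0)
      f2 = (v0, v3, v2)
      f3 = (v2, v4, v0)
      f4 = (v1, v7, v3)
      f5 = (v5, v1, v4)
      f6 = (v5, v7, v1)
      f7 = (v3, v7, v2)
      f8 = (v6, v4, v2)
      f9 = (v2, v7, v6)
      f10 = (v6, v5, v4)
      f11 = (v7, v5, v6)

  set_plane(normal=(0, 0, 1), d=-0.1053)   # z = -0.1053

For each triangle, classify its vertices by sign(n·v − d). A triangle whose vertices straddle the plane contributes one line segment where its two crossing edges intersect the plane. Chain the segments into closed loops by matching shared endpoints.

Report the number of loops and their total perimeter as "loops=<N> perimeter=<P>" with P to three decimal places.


Straddling triangles (8 of 12):
  (v1,v3,v0) [++-] → (-1.35, -0.1404, -0.1053)–(-1.35, -1.8, -0.1053)  len=1.6596
  (v4,v1,v0) [-+-] → (0.1053, -1.8, -0.1053)–(-1.35, -1.8, -0.1053)  len=1.4553
  (v0,v3,v2) [-+-] → (-1.35, -0.1404, -0.1053)–(-1.35, 1.8, -0.1053)  len=1.9404
  (v5,v1,v4) [++-] → (0.1053, -1.8, -0.1053)–(1.35, -1.8, -0.1053)  len=1.2447
  (v3,v7,v2) [++-] → (-0.1053, 1.8, -0.1053)–(-1.35, 1.8, -0.1053)  len=1.2447
  (v2,v7,v6) [-+-] → (-0.1053, 1.8, -0.1053)–(1.35, 1.8, -0.1053)  len=1.4553
  (v6,v5,v4) [-+-] → (1.35, 0.1404, -0.1053)–(1.35, -1.8, -0.1053)  len=1.9404
  (v7,v5,v6) [++-] → (1.35, 0.1404, -0.1053)–(1.35, 1.8, -0.1053)  len=1.6596

Chained into 1 loop(s):
  loop 1: 8 segments, perimeter = 12.6000
Total perimeter = 12.600

loops=1 perimeter=12.600


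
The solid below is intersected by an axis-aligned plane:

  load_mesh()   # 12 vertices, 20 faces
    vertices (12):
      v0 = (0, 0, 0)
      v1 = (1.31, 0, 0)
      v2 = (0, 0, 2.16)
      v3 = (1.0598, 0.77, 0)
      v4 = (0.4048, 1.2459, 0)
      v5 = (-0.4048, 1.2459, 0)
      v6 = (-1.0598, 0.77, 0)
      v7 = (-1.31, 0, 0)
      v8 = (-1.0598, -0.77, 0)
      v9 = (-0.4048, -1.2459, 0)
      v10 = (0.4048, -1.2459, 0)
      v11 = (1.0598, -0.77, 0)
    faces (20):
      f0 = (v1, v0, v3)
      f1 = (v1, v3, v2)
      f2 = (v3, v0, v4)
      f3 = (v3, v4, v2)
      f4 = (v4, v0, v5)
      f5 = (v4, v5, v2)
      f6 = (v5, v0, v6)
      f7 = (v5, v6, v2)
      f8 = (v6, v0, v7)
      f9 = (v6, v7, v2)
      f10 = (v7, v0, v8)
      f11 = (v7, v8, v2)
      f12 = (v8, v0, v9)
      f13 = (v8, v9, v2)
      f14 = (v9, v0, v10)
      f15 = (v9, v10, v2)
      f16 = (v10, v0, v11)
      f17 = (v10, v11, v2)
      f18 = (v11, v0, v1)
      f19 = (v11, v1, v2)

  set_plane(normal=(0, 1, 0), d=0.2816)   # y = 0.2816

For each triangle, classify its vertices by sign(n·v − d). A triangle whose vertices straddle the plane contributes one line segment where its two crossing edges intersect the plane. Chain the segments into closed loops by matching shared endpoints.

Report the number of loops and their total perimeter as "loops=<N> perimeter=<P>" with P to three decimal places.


loops=1 perimeter=6.670

Straddling triangles (10 of 20):
  (v1,v0,v3) [--+] → (0.387584, 0.2816, 0)–(1.2185, 0.2816, 0)  len=0.8309
  (v1,v3,v2) [-+-] → (1.2185, 0.2816, 0)–(0.387584, 0.2816, 1.37006)  len=1.6023
  (v3,v0,v4) [+-+] → (0.387584, 0.2816, 0)–(0.0914934, 0.2816, 0)  len=0.2961
  (v3,v4,v2) [++-] → (0.0914934, 0.2816, 1.67179)–(0.387584, 0.2816, 1.37006)  len=0.4227
  (v4,v0,v5) [+-+] → (0.0914934, 0.2816, 0)–(-0.0914934, 0.2816, 0)  len=0.1830
  (v4,v5,v2) [++-] → (-0.0914934, 0.2816, 1.67179)–(0.0914934, 0.2816, 1.67179)  len=0.1830
  (v5,v0,v6) [+-+] → (-0.0914934, 0.2816, 0)–(-0.387584, 0.2816, 0)  len=0.2961
  (v5,v6,v2) [++-] → (-0.387584, 0.2816, 1.37006)–(-0.0914934, 0.2816, 1.67179)  len=0.4227
  (v6,v0,v7) [+--] → (-0.387584, 0.2816, 0)–(-1.2185, 0.2816, 0)  len=0.8309
  (v6,v7,v2) [+--] → (-1.2185, 0.2816, 0)–(-0.387584, 0.2816, 1.37006)  len=1.6023

Chained into 1 loop(s):
  loop 1: 10 segments, perimeter = 6.6701
Total perimeter = 6.670


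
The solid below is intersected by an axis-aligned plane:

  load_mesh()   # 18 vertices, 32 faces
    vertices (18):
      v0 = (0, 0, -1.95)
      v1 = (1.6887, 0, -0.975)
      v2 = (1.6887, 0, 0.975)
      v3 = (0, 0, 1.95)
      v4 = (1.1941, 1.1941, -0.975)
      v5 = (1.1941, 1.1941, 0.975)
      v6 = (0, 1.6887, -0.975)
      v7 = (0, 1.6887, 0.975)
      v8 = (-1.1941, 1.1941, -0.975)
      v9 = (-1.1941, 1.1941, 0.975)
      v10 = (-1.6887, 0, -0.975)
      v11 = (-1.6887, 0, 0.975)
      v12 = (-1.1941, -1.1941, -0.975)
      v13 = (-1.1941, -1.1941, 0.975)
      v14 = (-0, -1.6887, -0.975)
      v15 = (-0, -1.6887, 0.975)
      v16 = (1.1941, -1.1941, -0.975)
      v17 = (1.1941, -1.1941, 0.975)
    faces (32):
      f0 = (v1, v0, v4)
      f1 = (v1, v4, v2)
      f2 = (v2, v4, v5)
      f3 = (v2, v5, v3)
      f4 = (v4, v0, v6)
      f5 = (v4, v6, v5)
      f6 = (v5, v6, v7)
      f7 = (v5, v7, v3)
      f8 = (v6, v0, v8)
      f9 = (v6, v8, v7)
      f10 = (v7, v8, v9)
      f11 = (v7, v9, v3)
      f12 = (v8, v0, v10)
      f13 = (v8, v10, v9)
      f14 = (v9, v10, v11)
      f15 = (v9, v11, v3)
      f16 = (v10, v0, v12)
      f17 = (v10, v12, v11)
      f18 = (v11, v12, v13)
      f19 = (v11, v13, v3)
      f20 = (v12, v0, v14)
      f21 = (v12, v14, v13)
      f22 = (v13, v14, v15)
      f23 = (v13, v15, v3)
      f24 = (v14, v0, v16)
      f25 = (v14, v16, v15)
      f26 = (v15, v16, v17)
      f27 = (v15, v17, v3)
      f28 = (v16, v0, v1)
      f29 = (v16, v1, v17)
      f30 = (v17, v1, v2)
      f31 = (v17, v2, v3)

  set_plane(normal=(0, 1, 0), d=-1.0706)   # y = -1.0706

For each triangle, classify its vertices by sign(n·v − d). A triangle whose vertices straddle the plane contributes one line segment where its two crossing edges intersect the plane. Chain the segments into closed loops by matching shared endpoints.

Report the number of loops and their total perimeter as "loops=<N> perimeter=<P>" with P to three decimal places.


loops=1 perimeter=9.110

Straddling triangles (12 of 32):
  (v10,v0,v12) [++-] → (-1.0706, -1.0706, -1.07584)–(-1.24525, -1.0706, -0.975)  len=0.2017
  (v10,v12,v11) [+-+] → (-1.24525, -1.0706, -0.975)–(-1.24525, -1.0706, -0.773321)  len=0.2017
  (v11,v12,v13) [+--] → (-1.24525, -1.0706, -0.773321)–(-1.24525, -1.0706, 0.975)  len=1.7483
  (v11,v13,v3) [+-+] → (-1.24525, -1.0706, 0.975)–(-1.0706, -1.0706, 1.07584)  len=0.2017
  (v12,v0,v14) [-+-] → (-1.0706, -1.0706, -1.07584)–(0, -1.0706, -1.33187)  len=1.1008
  (v13,v15,v3) [--+] → (0, -1.0706, 1.33187)–(-1.0706, -1.0706, 1.07584)  len=1.1008
  (v14,v0,v16) [-+-] → (0, -1.0706, -1.33187)–(1.0706, -1.0706, -1.07584)  len=1.1008
  (v15,v17,v3) [--+] → (1.0706, -1.0706, 1.07584)–(0, -1.0706, 1.33187)  len=1.1008
  (v16,v0,v1) [-++] → (1.0706, -1.0706, -1.07584)–(1.24525, -1.0706, -0.975)  len=0.2017
  (v16,v1,v17) [-+-] → (1.24525, -1.0706, -0.975)–(1.24525, -1.0706, 0.773321)  len=1.7483
  (v17,v1,v2) [-++] → (1.24525, -1.0706, 0.773321)–(1.24525, -1.0706, 0.975)  len=0.2017
  (v17,v2,v3) [-++] → (1.24525, -1.0706, 0.975)–(1.0706, -1.0706, 1.07584)  len=0.2017

Chained into 1 loop(s):
  loop 1: 12 segments, perimeter = 9.1099
Total perimeter = 9.110


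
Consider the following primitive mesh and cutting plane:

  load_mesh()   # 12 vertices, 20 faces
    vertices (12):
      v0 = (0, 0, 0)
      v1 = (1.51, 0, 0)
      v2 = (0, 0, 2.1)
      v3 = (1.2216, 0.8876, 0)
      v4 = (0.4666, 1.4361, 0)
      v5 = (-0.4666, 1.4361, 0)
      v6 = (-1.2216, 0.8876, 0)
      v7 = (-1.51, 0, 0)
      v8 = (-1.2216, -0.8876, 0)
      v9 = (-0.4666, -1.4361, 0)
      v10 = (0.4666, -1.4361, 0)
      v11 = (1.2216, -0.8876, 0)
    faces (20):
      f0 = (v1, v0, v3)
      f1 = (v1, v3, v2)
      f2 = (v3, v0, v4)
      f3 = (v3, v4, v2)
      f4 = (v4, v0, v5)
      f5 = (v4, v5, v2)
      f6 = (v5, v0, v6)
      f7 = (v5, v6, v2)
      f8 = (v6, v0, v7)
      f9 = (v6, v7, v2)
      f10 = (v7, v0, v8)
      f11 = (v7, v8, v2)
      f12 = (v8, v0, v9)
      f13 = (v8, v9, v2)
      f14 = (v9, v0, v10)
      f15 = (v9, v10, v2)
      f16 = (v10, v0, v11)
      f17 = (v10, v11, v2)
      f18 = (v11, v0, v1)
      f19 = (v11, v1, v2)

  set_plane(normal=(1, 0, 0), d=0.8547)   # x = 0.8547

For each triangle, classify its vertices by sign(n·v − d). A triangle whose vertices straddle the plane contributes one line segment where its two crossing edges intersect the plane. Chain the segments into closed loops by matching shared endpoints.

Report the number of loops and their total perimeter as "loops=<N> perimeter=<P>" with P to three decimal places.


loops=1 perimeter=5.323

Straddling triangles (8 of 20):
  (v1,v0,v3) [+-+] → (0.8547, 0, 0)–(0.8547, 0.621015, 0)  len=0.6210
  (v1,v3,v2) [++-] → (0.8547, 0.621015, 0.630722)–(0.8547, 0, 0.911344)  len=0.6815
  (v3,v0,v4) [+--] → (0.8547, 0.621015, 0)–(0.8547, 1.15415, 0)  len=0.5331
  (v3,v4,v2) [+--] → (0.8547, 1.15415, 0)–(0.8547, 0.621015, 0.630722)  len=0.8259
  (v10,v0,v11) [--+] → (0.8547, -0.621015, 0)–(0.8547, -1.15415, 0)  len=0.5331
  (v10,v11,v2) [-+-] → (0.8547, -1.15415, 0)–(0.8547, -0.621015, 0.630722)  len=0.8259
  (v11,v0,v1) [+-+] → (0.8547, -0.621015, 0)–(0.8547, 0, 0)  len=0.6210
  (v11,v1,v2) [++-] → (0.8547, 0, 0.911344)–(0.8547, -0.621015, 0.630722)  len=0.6815

Chained into 1 loop(s):
  loop 1: 8 segments, perimeter = 5.3230
Total perimeter = 5.323


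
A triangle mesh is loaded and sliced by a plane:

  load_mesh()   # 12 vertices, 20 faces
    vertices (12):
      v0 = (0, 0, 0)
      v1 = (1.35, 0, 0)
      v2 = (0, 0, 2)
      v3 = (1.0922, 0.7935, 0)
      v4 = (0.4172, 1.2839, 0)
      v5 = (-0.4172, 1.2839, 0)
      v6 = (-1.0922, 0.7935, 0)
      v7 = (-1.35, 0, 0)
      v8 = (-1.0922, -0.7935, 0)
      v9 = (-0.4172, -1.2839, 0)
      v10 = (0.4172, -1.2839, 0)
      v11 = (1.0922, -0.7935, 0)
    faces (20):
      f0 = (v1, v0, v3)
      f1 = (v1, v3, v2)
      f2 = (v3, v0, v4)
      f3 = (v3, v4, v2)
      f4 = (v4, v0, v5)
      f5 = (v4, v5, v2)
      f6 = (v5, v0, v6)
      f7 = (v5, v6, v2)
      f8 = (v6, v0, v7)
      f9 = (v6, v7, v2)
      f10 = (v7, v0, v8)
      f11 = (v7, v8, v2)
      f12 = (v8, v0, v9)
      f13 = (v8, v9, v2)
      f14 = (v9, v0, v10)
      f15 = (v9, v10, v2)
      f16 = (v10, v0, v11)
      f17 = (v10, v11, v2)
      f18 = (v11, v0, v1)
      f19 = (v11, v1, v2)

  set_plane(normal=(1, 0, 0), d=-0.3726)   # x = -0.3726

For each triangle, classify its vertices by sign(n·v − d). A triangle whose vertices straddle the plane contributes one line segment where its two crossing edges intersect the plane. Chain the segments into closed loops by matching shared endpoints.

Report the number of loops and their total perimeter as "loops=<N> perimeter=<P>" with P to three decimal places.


loops=1 perimeter=6.495

Straddling triangles (12 of 20):
  (v4,v0,v5) [++-] → (-0.3726, 1.14665, 0)–(-0.3726, 1.2839, 0)  len=0.1373
  (v4,v5,v2) [+-+] → (-0.3726, 1.2839, 0)–(-0.3726, 1.14665, 0.213806)  len=0.2541
  (v5,v0,v6) [-+-] → (-0.3726, 1.14665, 0)–(-0.3726, 0.2707, 0)  len=0.8759
  (v5,v6,v2) [--+] → (-0.3726, 0.2707, 1.31771)–(-0.3726, 1.14665, 0.213806)  len=1.4092
  (v6,v0,v7) [-+-] → (-0.3726, 0.2707, 0)–(-0.3726, 0, 0)  len=0.2707
  (v6,v7,v2) [--+] → (-0.3726, 0, 1.448)–(-0.3726, 0.2707, 1.31771)  len=0.3004
  (v7,v0,v8) [-+-] → (-0.3726, 0, 0)–(-0.3726, -0.2707, 0)  len=0.2707
  (v7,v8,v2) [--+] → (-0.3726, -0.2707, 1.31771)–(-0.3726, 0, 1.448)  len=0.3004
  (v8,v0,v9) [-+-] → (-0.3726, -0.2707, 0)–(-0.3726, -1.14665, 0)  len=0.8759
  (v8,v9,v2) [--+] → (-0.3726, -1.14665, 0.213806)–(-0.3726, -0.2707, 1.31771)  len=1.4092
  (v9,v0,v10) [-++] → (-0.3726, -1.14665, 0)–(-0.3726, -1.2839, 0)  len=0.1373
  (v9,v10,v2) [-++] → (-0.3726, -1.2839, 0)–(-0.3726, -1.14665, 0.213806)  len=0.2541

Chained into 1 loop(s):
  loop 1: 12 segments, perimeter = 6.4952
Total perimeter = 6.495


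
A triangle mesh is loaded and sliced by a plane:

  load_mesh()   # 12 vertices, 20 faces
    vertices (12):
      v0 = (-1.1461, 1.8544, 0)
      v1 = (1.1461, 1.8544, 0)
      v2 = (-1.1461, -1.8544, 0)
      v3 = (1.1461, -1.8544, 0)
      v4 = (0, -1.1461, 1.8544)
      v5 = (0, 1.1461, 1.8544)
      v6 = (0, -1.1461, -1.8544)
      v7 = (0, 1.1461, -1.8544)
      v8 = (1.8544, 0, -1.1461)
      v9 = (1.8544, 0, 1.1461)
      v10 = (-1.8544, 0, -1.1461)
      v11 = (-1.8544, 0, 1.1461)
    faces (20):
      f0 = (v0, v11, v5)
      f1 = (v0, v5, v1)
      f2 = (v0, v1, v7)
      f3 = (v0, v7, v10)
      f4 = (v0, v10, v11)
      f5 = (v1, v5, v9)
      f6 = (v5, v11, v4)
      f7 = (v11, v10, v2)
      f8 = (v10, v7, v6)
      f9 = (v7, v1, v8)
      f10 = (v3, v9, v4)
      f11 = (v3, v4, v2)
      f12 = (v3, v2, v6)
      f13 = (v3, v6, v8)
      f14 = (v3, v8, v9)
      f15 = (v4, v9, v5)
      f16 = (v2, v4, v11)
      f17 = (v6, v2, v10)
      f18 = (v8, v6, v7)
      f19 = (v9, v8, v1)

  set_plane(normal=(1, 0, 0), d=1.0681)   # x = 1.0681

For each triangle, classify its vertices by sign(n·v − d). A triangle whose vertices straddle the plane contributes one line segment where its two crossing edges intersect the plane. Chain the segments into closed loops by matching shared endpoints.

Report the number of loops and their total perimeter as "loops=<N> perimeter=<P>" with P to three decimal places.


Straddling triangles (10 of 20):
  (v0,v5,v1) [--+] → (1.0681, 1.8062, 0.126205)–(1.0681, 1.8544, 0)  len=0.1351
  (v0,v1,v7) [-+-] → (1.0681, 1.8544, 0)–(1.0681, 1.8062, -0.126205)  len=0.1351
  (v1,v5,v9) [+-+] → (1.0681, 1.8062, 0.126205)–(1.0681, 0.485968, 1.44643)  len=1.8671
  (v7,v1,v8) [-++] → (1.0681, 1.8062, -0.126205)–(1.0681, 0.485968, -1.44643)  len=1.8671
  (v3,v9,v4) [++-] → (1.0681, -0.485968, 1.44643)–(1.0681, -1.8062, 0.126205)  len=1.8671
  (v3,v4,v2) [+--] → (1.0681, -1.8062, 0.126205)–(1.0681, -1.8544, 0)  len=0.1351
  (v3,v2,v6) [+--] → (1.0681, -1.8544, 0)–(1.0681, -1.8062, -0.126205)  len=0.1351
  (v3,v6,v8) [+-+] → (1.0681, -1.8062, -0.126205)–(1.0681, -0.485968, -1.44643)  len=1.8671
  (v4,v9,v5) [-+-] → (1.0681, -0.485968, 1.44643)–(1.0681, 0.485968, 1.44643)  len=0.9719
  (v8,v6,v7) [+--] → (1.0681, -0.485968, -1.44643)–(1.0681, 0.485968, -1.44643)  len=0.9719

Chained into 1 loop(s):
  loop 1: 10 segments, perimeter = 9.9526
Total perimeter = 9.953

loops=1 perimeter=9.953


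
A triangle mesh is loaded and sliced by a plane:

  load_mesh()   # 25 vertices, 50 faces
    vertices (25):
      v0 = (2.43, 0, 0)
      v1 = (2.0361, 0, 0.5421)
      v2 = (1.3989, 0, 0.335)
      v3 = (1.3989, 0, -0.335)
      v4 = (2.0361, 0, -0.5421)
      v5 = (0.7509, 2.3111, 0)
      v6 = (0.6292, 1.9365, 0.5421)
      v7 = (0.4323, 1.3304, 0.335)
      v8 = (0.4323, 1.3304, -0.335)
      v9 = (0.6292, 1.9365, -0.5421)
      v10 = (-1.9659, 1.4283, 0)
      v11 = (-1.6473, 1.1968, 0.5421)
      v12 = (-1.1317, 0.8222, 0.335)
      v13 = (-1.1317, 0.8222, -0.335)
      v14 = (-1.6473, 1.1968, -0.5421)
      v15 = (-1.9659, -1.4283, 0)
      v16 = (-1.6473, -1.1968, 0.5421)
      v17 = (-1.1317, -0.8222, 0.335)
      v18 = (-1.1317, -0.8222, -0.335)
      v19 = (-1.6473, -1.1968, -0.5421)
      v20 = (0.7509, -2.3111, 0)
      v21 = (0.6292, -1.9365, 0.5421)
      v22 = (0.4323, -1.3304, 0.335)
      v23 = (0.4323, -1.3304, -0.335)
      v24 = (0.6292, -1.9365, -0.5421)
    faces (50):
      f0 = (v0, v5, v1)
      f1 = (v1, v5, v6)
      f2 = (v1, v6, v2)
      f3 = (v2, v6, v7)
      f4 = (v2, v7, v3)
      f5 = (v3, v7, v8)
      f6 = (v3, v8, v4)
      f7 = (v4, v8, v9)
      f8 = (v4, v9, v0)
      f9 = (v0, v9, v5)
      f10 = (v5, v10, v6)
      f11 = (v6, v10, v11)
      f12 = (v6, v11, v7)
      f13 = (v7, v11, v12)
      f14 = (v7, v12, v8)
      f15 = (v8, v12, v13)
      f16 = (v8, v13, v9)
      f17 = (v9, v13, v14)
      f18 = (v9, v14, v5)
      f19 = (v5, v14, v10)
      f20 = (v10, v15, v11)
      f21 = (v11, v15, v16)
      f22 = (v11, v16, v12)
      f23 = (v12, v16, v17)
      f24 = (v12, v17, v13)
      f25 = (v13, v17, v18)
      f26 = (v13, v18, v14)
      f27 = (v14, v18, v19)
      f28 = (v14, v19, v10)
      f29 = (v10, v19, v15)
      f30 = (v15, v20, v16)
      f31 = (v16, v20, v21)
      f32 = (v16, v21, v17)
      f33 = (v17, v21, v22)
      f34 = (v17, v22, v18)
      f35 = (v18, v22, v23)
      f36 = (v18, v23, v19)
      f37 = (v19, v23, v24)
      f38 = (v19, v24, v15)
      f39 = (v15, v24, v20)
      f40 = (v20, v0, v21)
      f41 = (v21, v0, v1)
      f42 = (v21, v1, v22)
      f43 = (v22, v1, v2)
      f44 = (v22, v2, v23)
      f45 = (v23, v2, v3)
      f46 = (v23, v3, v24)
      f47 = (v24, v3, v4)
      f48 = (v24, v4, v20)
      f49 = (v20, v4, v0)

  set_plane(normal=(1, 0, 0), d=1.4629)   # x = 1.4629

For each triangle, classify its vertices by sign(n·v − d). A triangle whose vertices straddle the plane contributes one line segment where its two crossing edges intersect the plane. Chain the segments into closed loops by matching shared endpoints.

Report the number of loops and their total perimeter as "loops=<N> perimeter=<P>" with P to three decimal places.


Straddling triangles (14 of 50):
  (v0,v5,v1) [+-+] → (1.4629, 1.33111, 0)–(1.4629, 1.03075, 0.300323)  len=0.4247
  (v1,v5,v6) [+--] → (1.4629, 1.03075, 0.300323)–(1.4629, 0.78897, 0.5421)  len=0.3419
  (v1,v6,v2) [+--] → (1.4629, 0.78897, 0.5421)–(1.4629, 0, 0.355801)  len=0.8107
  (v3,v8,v4) [--+] → (1.4629, 0.475487, -0.468082)–(1.4629, 0, -0.355801)  len=0.4886
  (v4,v8,v9) [+--] → (1.4629, 0.475487, -0.468082)–(1.4629, 0.78897, -0.5421)  len=0.3221
  (v4,v9,v0) [+-+] → (1.4629, 0.78897, -0.5421)–(1.4629, 1.03998, -0.291129)  len=0.3550
  (v0,v9,v5) [+--] → (1.4629, 1.03998, -0.291129)–(1.4629, 1.33111, 0)  len=0.4117
  (v20,v0,v21) [-+-] → (1.4629, -1.33111, 0)–(1.4629, -1.03998, 0.291129)  len=0.4117
  (v21,v0,v1) [-++] → (1.4629, -1.03998, 0.291129)–(1.4629, -0.78897, 0.5421)  len=0.3550
  (v21,v1,v22) [-+-] → (1.4629, -0.78897, 0.5421)–(1.4629, -0.475487, 0.468082)  len=0.3221
  (v22,v1,v2) [-+-] → (1.4629, -0.475487, 0.468082)–(1.4629, 0, 0.355801)  len=0.4886
  (v24,v3,v4) [--+] → (1.4629, 0, -0.355801)–(1.4629, -0.78897, -0.5421)  len=0.8107
  (v24,v4,v20) [-+-] → (1.4629, -0.78897, -0.5421)–(1.4629, -1.03075, -0.300323)  len=0.3419
  (v20,v4,v0) [-++] → (1.4629, -1.03075, -0.300323)–(1.4629, -1.33111, 0)  len=0.4247

Chained into 1 loop(s):
  loop 1: 14 segments, perimeter = 6.3094
Total perimeter = 6.309

loops=1 perimeter=6.309
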